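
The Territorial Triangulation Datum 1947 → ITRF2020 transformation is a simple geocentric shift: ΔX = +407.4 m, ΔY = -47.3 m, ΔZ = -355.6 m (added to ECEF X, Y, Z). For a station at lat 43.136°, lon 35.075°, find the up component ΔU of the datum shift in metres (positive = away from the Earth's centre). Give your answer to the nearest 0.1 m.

ΔU = -19.7 m

At φ = 43.136°, λ = 35.075°: sin φ = 0.683732, cos φ = 0.729733, sin λ = 0.574648, cos λ = 0.818401.
ΔU = cos φ cos λ·ΔX + cos φ sin λ·ΔY + sin φ·ΔZ = (0.729733)(0.818401)(407.4) + (0.729733)(0.574648)(-47.3) + (0.683732)(-355.6) = -19.67 m.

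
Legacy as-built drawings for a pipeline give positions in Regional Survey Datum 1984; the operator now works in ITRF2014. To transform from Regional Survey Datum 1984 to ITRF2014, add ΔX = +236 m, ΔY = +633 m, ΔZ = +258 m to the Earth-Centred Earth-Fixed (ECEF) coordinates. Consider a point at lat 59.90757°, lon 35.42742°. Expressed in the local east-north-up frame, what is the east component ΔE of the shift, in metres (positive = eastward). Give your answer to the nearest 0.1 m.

ΔE = 379.0 m

The local east axis at (φ, λ) is (−sin λ, cos λ, 0), so ΔE = −sin(35.42742°)·236 + cos(35.42742°)·633 = 379.00 m.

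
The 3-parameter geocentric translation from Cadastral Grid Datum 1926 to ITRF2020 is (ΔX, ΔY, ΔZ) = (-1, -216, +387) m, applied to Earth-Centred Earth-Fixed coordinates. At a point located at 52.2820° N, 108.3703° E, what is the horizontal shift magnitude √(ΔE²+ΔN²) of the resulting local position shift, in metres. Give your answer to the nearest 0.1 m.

404.6 m

The local east axis at (φ, λ) is (−sin λ, cos λ, 0), so ΔE = −sin(108.3703°)·(-1) + cos(108.3703°)·(-216) = 69.02 m.
The local north axis is (−sin φ cos λ, −sin φ sin λ, cos φ), giving ΔN = -0.249 + 162.156 + 236.757 = 398.66 m.
Horizontal magnitude = √(ΔE² + ΔN²) = √(69.02² + 398.66²) = 404.59 m.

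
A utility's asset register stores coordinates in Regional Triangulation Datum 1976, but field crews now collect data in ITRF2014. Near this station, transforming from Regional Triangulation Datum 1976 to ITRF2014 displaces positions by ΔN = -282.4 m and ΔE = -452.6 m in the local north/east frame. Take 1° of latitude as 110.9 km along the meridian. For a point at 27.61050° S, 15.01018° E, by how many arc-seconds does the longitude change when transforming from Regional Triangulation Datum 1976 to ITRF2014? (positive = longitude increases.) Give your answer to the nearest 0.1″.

At latitude -27.61050°, cos φ = 0.886119.
1° of longitude at this latitude = 110.9 × cos φ = 98.27 km, so Δλ = -452.6 / 98270.6 = -0.0046057° = -16.580″.

Δλ = -16.6″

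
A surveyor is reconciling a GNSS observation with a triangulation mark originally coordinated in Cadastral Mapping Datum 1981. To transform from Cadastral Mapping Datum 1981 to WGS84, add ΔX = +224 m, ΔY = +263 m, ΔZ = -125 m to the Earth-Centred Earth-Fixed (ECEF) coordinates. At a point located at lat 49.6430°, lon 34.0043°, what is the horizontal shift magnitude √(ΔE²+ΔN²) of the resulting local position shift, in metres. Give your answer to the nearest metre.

The local east axis at (φ, λ) is (−sin λ, cos λ, 0), so ΔE = −sin(34.0043°)·224 + cos(34.0043°)·263 = 92.75 m.
The local north axis is (−sin φ cos λ, −sin φ sin λ, cos φ), giving ΔN = -141.504 − 112.082 − 80.944 = -334.53 m.
Horizontal magnitude = √(ΔE² + ΔN²) = √(92.75² + (-334.53)²) = 347.15 m.

347 m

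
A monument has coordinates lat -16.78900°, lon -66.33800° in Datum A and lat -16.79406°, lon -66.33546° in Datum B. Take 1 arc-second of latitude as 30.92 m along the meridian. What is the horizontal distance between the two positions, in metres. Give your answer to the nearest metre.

625 m

Δφ = -16.79406° − -16.78900° = -0.00506°; Δλ = -66.33546° − -66.33800° = +0.00254°.
1° of latitude = 3600 × 30.92 = 111312 m.
ΔN = Δφ × 111312 = -563.2 m; ΔE = Δλ × 111312 × cos(-16.78900°) = +0.00254 × 111312 × 0.957375 = 270.7 m.
Distance = √(ΔE² + ΔN²) = √(270.7² + (-563.2)²) = 624.9 m.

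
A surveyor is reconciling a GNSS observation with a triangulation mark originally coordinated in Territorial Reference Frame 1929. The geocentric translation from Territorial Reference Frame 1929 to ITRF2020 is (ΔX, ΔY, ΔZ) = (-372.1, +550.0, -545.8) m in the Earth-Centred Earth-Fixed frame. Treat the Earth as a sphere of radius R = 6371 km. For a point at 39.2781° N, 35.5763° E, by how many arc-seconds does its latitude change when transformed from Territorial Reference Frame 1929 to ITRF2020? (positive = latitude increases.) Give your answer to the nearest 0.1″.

sin φ = 0.633085, cos φ = 0.774082, sin λ = 0.581787, cos λ = 0.813341.
North component: ΔN = −sin φ cos λ·ΔX − sin φ sin λ·ΔY + cos φ·ΔZ = −(0.633085)(0.813341)(-372.1) − (0.633085)(0.581787)(550.0) + (0.774082)(-545.8) = -433.47 m.
1° of latitude spans πR/180 = 111195 m, so Δφ = -433.47 / 111195 × 3600 = -14.034″.

Δφ = -14.0″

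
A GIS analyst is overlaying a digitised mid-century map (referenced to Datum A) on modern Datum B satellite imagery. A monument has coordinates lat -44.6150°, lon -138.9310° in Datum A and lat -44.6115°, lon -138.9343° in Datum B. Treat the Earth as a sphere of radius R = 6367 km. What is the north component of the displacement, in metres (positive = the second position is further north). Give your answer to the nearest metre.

ΔN = 389 m

Δφ = -44.6115° − -44.6150° = +0.0035°; Δλ = -138.9343° − -138.9310° = -0.0033°.
1° along a meridian = πR/180 = 111125 m.
ΔN = Δφ × 111125 = 388.9 m; ΔE = Δλ × 111125 × cos(-44.6150°) = -0.0033 × 111125 × 0.711842 = -261.0 m.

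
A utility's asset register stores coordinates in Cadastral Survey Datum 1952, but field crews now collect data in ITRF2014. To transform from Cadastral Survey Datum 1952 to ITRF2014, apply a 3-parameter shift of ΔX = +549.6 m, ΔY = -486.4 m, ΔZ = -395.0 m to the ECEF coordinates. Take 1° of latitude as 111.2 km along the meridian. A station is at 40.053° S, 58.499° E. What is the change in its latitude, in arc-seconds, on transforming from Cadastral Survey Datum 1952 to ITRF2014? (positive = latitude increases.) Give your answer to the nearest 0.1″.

sin φ = -0.643496, cos φ = 0.765450, sin λ = 0.852631, cos λ = 0.522513.
North component: ΔN = −sin φ cos λ·ΔX − sin φ sin λ·ΔY + cos φ·ΔZ = −(-0.643496)(0.522513)(549.6) − (-0.643496)(0.852631)(-486.4) + (0.765450)(-395.0) = -384.43 m.
1° of latitude spans 111200 m, so Δφ = -384.43 / 111200 × 3600 = -12.446″.

Δφ = -12.4″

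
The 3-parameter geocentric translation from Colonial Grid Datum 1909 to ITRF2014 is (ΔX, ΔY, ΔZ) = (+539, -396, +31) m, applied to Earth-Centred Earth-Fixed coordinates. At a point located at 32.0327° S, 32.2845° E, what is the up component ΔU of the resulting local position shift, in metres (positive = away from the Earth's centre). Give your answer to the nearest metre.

At φ = -32.0327°, λ = 32.2845°: sin φ = -0.530403, cos φ = 0.847746, sin λ = 0.534124, cos λ = 0.845406.
ΔU = cos φ cos λ·ΔX + cos φ sin λ·ΔY + sin φ·ΔZ = (0.847746)(0.845406)(539) + (0.847746)(0.534124)(-396) + (-0.530403)(31) = 190.54 m.

ΔU = 191 m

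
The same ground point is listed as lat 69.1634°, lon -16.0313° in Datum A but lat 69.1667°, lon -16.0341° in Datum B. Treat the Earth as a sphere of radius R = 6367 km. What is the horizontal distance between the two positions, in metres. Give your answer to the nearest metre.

Δφ = 69.1667° − 69.1634° = +0.0033°; Δλ = -16.0341° − -16.0313° = -0.0028°.
1° along a meridian = πR/180 = 111125 m.
ΔN = Δφ × 111125 = 366.7 m; ΔE = Δλ × 111125 × cos(69.1634°) = -0.0028 × 111125 × 0.355704 = -110.7 m.
Distance = √(ΔE² + ΔN²) = √((-110.7)² + 366.7²) = 383.1 m.

383 m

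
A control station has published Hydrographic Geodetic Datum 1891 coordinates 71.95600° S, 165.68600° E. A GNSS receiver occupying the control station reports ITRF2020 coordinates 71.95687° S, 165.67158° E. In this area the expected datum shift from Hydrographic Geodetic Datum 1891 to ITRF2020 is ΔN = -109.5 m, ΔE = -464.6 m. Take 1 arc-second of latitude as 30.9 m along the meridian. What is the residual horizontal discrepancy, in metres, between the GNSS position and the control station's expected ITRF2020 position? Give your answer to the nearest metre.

35 m

Observed coordinate differences: Δφ = -0.00087°, Δλ = -0.01442°.
Converting to metres (1° lat = 111240 m, cos φ = 0.309747): observed ΔN = -96.8 m, observed ΔE = -496.9 m.
Subtracting the expected shift leaves a residual of -96.8 − (-109.5) = 12.7 m north and -496.9 − (-464.6) = -32.3 m east.
Residual distance = √(12.7² + (-32.3)²) = 34.7 m.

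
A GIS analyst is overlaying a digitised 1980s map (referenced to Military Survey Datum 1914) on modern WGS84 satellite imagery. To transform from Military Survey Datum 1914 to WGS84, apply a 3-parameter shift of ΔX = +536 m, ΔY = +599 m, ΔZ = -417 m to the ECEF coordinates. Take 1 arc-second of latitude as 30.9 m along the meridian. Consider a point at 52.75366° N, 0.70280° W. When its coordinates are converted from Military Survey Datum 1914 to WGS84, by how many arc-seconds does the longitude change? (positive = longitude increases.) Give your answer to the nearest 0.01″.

sin φ = 0.796041, cos φ = 0.605243, sin λ = -0.012266, cos λ = 0.999925.
East component: ΔE = −sin λ·ΔX + cos λ·ΔY = −(-0.012266)(536) + (0.999925)(599) = 605.53 m.
1° of latitude spans 3600 × 30.90 = 111240 m; at latitude φ, 1° of longitude spans that × cos φ = 67327.2 m, so Δλ = 605.53 / 67327.2 × 3600 = 32.378″.

Δλ = 32.38″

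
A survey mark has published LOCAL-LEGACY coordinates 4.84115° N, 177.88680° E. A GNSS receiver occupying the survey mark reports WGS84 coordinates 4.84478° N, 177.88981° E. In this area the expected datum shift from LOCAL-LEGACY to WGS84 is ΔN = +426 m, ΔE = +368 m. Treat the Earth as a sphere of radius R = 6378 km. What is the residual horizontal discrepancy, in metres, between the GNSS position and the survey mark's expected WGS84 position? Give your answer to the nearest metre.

Observed coordinate differences: Δφ = +0.00363°, Δλ = +0.00301°.
Converting to metres (1° lat = 111317 m, cos φ = 0.996433): observed ΔN = 404.1 m, observed ΔE = 333.9 m.
Subtracting the expected shift leaves a residual of 404.1 − (426) = -21.9 m north and 333.9 − (368) = -34.1 m east.
Residual distance = √((-21.9)² + (-34.1)²) = 40.6 m.

41 m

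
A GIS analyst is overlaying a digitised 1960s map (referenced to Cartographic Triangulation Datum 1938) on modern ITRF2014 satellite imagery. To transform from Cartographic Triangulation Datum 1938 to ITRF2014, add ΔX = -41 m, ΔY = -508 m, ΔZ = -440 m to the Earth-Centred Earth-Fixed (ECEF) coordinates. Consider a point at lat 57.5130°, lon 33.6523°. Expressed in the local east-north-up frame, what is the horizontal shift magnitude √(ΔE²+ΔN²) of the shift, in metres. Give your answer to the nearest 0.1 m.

401.3 m

At φ = 57.5130°, λ = 33.6523°: sin φ = 0.843513, cos φ = 0.537108, sin λ = 0.554152, cos λ = 0.832416.
ΔE = −sin λ·ΔX + cos λ·ΔY = −(0.554152)·(-41) + (0.832416)·(-508) = -400.15 m.
ΔN = −sin φ cos λ·ΔX − sin φ sin λ·ΔY + cos φ·ΔZ = −(0.843513)(0.832416)(-41) − (0.843513)(0.554152)(-508) + (0.537108)(-440) = 29.92 m.
Horizontal magnitude = √(ΔE² + ΔN²) = √((-400.15)² + 29.92²) = 401.26 m.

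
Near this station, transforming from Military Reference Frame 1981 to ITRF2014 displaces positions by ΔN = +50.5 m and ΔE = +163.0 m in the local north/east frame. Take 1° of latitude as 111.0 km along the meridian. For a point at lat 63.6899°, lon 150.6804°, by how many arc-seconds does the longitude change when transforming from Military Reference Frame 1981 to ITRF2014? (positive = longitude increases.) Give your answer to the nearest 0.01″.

Δλ = 11.93″

At latitude 63.6899°, cos φ = 0.443229.
1° of longitude at this latitude = 111.0 × cos φ = 49.20 km, so Δλ = 163.0 / 49198.4 = 0.0033131° = 11.927″.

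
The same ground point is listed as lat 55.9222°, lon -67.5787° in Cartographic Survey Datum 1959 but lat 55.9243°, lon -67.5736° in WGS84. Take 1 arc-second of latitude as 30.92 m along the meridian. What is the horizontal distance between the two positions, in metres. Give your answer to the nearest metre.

Δφ = 55.9243° − 55.9222° = +0.0021°; Δλ = -67.5736° − -67.5787° = +0.0051°.
1° of latitude = 3600 × 30.92 = 111312 m.
ΔN = Δφ × 111312 = 233.8 m; ΔE = Δλ × 111312 × cos(55.9222°) = +0.0051 × 111312 × 0.560318 = 318.1 m.
Distance = √(ΔE² + ΔN²) = √(318.1² + 233.8²) = 394.7 m.

395 m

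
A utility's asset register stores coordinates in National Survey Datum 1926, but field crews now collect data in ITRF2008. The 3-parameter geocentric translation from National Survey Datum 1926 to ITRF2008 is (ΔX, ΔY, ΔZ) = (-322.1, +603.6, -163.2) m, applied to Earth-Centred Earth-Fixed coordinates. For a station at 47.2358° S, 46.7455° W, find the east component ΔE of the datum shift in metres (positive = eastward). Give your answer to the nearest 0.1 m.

ΔE = 179.0 m

At φ = -47.2358°, λ = -46.7455°: sin φ = -0.734154, cos φ = 0.678983, sin λ = -0.728317, cos λ = 0.685240.
ΔE = −sin λ·ΔX + cos λ·ΔY = −(-0.728317)·(-322.1) + (0.685240)·(603.6) = 179.02 m.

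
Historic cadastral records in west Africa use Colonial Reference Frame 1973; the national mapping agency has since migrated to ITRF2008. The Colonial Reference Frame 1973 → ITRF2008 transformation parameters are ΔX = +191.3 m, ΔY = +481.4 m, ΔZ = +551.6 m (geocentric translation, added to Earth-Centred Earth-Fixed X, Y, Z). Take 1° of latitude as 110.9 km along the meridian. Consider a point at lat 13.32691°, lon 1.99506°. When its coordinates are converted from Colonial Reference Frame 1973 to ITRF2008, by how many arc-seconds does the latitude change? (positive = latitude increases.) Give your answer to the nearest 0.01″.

Δφ = 15.87″

sin φ = 0.230507, cos φ = 0.973071, sin λ = 0.034813, cos λ = 0.999394.
North component: ΔN = −sin φ cos λ·ΔX − sin φ sin λ·ΔY + cos φ·ΔZ = −(0.230507)(0.999394)(191.3) − (0.230507)(0.034813)(481.4) + (0.973071)(551.6) = 488.81 m.
1° of latitude spans 110900 m, so Δφ = 488.81 / 110900 × 3600 = 15.868″.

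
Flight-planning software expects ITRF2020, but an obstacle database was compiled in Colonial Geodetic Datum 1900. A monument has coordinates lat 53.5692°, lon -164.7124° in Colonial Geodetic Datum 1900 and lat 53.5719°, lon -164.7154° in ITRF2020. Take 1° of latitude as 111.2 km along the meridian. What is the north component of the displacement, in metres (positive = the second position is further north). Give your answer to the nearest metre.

Δφ = 53.5719° − 53.5692° = +0.0027°; Δλ = -164.7154° − -164.7124° = -0.0030°.
ΔN = Δφ × 111200 = 300.2 m; ΔE = Δλ × 111200 × cos(53.5692°) = -0.0030 × 111200 × 0.593851 = -198.1 m.

ΔN = 300 m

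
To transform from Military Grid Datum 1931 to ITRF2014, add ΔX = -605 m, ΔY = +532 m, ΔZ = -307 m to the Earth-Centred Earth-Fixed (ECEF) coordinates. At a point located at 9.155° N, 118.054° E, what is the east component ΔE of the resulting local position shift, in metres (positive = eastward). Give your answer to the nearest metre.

ΔE = 284 m

At φ = 9.155°, λ = 118.054°: sin φ = 0.159106, cos φ = 0.987262, sin λ = 0.882505, cos λ = -0.470304.
ΔE = −sin λ·ΔX + cos λ·ΔY = −(0.882505)·(-605) + (-0.470304)·(532) = 283.71 m.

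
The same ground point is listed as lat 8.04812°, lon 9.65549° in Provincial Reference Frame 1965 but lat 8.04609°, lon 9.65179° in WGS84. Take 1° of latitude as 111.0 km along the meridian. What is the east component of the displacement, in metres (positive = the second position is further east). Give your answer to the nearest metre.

ΔE = -407 m

Δφ = 8.04609° − 8.04812° = -0.00203°; Δλ = 9.65179° − 9.65549° = -0.00370°.
ΔN = Δφ × 111000 = -225.3 m; ΔE = Δλ × 111000 × cos(8.04812°) = -0.00370 × 111000 × 0.990151 = -406.7 m.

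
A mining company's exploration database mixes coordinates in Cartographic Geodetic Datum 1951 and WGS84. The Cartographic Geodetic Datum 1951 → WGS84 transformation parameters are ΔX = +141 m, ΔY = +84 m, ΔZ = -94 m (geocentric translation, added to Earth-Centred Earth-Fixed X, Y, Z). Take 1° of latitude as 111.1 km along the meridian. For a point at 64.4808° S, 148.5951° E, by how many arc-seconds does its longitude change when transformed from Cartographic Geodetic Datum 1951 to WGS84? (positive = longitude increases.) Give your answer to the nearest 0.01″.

sin φ = -0.902441, cos φ = 0.430814, sin λ = 0.521083, cos λ = -0.853506.
East component: ΔE = −sin λ·ΔX + cos λ·ΔY = −(0.521083)(141) + (-0.853506)(84) = -145.17 m.
1° of latitude spans 111100 m; at latitude φ, 1° of longitude spans that × cos φ = 47863.4 m, so Δλ = -145.17 / 47863.4 × 3600 = -10.919″.

Δλ = -10.92″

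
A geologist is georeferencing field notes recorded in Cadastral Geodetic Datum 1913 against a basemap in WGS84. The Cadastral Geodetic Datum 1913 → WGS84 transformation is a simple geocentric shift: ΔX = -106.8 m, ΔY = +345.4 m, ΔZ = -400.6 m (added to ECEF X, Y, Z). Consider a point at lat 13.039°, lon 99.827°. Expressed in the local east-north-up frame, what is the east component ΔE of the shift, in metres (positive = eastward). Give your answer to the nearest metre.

ΔE = 46 m

The local east axis at (φ, λ) is (−sin λ, cos λ, 0), so ΔE = −sin(99.827°)·(-106.8) + cos(99.827°)·345.4 = 46.28 m.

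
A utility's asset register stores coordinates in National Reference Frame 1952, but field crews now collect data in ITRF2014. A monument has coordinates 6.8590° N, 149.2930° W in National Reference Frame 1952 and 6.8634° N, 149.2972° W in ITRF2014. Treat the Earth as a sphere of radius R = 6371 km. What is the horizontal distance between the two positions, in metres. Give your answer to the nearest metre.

674 m

Δφ = 6.8634° − 6.8590° = +0.0044°; Δλ = -149.2972° − -149.2930° = -0.0042°.
1° along a meridian = πR/180 = 111195 m.
ΔN = Δφ × 111195 = 489.3 m; ΔE = Δλ × 111195 × cos(6.8590°) = -0.0042 × 111195 × 0.992843 = -463.7 m.
Distance = √(ΔE² + ΔN²) = √((-463.7)² + 489.3²) = 674.1 m.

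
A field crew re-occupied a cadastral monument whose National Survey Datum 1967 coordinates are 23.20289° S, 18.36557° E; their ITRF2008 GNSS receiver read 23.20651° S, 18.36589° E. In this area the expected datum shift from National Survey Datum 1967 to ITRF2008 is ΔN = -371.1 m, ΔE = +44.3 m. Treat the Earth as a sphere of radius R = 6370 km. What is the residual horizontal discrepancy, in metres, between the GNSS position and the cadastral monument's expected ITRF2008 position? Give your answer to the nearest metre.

Observed coordinate differences: Δφ = -0.00362°, Δλ = +0.00032°.
Converting to metres (1° lat = 111177 m, cos φ = 0.919115): observed ΔN = -402.5 m, observed ΔE = 32.7 m.
Subtracting the expected shift leaves a residual of -402.5 − (-371.1) = -31.4 m north and 32.7 − (44.3) = -11.6 m east.
Residual distance = √((-31.4)² + (-11.6)²) = 33.4 m.

33 m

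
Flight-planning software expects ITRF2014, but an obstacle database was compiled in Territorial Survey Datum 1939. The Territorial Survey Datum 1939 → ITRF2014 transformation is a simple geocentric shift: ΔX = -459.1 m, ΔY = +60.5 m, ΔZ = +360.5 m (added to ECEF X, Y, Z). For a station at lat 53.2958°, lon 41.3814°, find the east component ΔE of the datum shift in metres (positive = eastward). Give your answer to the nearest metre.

ΔE = 349 m

At φ = 53.2958°, λ = 41.3814°: sin φ = 0.801732, cos φ = 0.597684, sin λ = 0.661068, cos λ = 0.750326.
ΔE = −sin λ·ΔX + cos λ·ΔY = −(0.661068)·(-459.1) + (0.750326)·(60.5) = 348.89 m.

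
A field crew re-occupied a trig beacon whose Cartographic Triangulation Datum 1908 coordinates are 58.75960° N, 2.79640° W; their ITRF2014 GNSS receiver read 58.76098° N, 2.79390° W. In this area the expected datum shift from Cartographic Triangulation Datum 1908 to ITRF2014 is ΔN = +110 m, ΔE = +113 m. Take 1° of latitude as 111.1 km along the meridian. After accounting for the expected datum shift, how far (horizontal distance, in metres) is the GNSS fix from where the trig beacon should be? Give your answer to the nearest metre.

Observed coordinate differences: Δφ = +0.00138°, Δλ = +0.00250°.
Converting to metres (1° lat = 111100 m, cos φ = 0.518630): observed ΔN = 153.3 m, observed ΔE = 144.0 m.
Subtracting the expected shift leaves a residual of 153.3 − (110) = 43.3 m north and 144.0 − (113) = 31.0 m east.
Residual distance = √(43.3² + 31.0²) = 53.3 m.

53 m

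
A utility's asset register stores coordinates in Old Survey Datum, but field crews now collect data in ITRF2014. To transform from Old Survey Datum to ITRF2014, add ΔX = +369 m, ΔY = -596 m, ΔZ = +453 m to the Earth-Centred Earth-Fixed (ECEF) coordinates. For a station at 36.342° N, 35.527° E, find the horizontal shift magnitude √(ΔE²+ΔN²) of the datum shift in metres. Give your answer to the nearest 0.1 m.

801.9 m

The local east axis at (φ, λ) is (−sin λ, cos λ, 0), so ΔE = −sin(35.527°)·369 + cos(35.527°)·(-596) = -699.47 m.
The local north axis is (−sin φ cos λ, −sin φ sin λ, cos φ), giving ΔN = -177.963 + 205.235 + 364.889 = 392.16 m.
Horizontal magnitude = √(ΔE² + ΔN²) = √((-699.47)² + 392.16²) = 801.90 m.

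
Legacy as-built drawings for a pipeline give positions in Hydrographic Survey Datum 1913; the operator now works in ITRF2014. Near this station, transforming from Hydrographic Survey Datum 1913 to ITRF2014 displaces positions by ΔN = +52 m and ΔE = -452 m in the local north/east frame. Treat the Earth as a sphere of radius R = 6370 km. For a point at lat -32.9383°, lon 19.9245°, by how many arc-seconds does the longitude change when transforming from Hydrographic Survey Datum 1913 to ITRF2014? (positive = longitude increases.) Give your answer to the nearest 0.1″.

Δλ = -17.4″

At latitude -32.9383°, cos φ = 0.839257.
One radian of longitude at latitude φ spans R cos φ, so Δλ = ΔE / (R cos φ) = -452.0 / (6370000 × 0.839257) = -8.4548e-05 rad = -17.439″.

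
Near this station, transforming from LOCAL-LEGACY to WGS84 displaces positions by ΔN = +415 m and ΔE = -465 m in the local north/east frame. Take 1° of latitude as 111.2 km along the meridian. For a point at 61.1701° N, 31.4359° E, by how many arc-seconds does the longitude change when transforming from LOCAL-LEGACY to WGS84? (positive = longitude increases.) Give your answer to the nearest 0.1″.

Δλ = -31.2″

At latitude 61.1701°, cos φ = 0.482211.
1° of longitude at this latitude = 111.2 × cos φ = 53.62 km, so Δλ = -465.0 / 53621.9 = -0.0086718° = -31.219″.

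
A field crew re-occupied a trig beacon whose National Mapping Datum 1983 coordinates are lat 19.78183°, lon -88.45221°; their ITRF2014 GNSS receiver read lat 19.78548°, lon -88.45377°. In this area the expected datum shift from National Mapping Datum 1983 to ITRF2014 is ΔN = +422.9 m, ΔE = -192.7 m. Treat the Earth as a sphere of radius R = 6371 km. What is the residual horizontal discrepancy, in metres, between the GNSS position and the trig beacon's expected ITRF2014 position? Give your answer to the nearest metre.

Observed coordinate differences: Δφ = +0.00365°, Δλ = -0.00156°.
Converting to metres (1° lat = 111195 m, cos φ = 0.940988): observed ΔN = 405.9 m, observed ΔE = -163.2 m.
Subtracting the expected shift leaves a residual of 405.9 − (422.9) = -17.0 m north and -163.2 − (-192.7) = 29.5 m east.
Residual distance = √((-17.0)² + 29.5²) = 34.0 m.

34 m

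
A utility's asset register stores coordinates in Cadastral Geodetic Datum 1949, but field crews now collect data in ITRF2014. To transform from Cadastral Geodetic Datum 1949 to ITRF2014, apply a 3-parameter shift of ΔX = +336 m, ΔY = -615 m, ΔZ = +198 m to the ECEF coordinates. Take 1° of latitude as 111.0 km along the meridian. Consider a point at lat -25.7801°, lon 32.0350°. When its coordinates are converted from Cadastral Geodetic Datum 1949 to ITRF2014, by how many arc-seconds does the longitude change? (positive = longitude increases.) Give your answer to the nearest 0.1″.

Δλ = -25.2″

sin φ = -0.434918, cos φ = 0.900470, sin λ = 0.530437, cos λ = 0.847724.
East component: ΔE = −sin λ·ΔX + cos λ·ΔY = −(0.530437)(336) + (0.847724)(-615) = -699.58 m.
1° of latitude spans 111000 m; at latitude φ, 1° of longitude spans that × cos φ = 99952.2 m, so Δλ = -699.58 / 99952.2 × 3600 = -25.197″.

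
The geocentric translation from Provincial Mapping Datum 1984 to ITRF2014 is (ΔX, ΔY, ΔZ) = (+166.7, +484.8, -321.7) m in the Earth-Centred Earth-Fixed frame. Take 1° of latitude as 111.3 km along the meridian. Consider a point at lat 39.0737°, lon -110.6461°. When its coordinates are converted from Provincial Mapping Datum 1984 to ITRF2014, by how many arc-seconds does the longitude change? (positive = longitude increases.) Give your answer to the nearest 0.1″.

sin φ = 0.630320, cos φ = 0.776336, sin λ = -0.935776, cos λ = -0.352595.
East component: ΔE = −sin λ·ΔX + cos λ·ΔY = −(-0.935776)(166.7) + (-0.352595)(484.8) = -14.94 m.
1° of latitude spans 111300 m; at latitude φ, 1° of longitude spans that × cos φ = 86406.2 m, so Δλ = -14.94 / 86406.2 × 3600 = -0.623″.

Δλ = -0.6″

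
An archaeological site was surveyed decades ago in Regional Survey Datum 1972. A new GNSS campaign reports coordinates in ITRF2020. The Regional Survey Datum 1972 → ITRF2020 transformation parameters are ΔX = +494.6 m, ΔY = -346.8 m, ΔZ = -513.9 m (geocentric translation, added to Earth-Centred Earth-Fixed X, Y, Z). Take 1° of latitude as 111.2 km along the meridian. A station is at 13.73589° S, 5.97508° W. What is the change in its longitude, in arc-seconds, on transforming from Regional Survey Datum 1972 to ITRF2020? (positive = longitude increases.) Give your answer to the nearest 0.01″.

sin φ = -0.237447, cos φ = 0.971401, sin λ = -0.104096, cos λ = 0.994567.
East component: ΔE = −sin λ·ΔX + cos λ·ΔY = −(-0.104096)(494.6) + (0.994567)(-346.8) = -293.43 m.
1° of latitude spans 111200 m; at latitude φ, 1° of longitude spans that × cos φ = 108019.7 m, so Δλ = -293.43 / 108019.7 × 3600 = -9.779″.

Δλ = -9.78″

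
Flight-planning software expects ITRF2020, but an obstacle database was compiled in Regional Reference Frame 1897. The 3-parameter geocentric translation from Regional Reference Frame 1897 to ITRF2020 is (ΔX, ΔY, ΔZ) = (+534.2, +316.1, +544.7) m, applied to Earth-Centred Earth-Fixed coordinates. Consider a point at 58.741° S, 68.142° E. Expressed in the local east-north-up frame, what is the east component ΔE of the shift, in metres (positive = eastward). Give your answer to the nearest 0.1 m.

ΔE = -378.1 m

The local east axis at (φ, λ) is (−sin λ, cos λ, 0), so ΔE = −sin(68.142°)·534.2 + cos(68.142°)·316.1 = -378.11 m.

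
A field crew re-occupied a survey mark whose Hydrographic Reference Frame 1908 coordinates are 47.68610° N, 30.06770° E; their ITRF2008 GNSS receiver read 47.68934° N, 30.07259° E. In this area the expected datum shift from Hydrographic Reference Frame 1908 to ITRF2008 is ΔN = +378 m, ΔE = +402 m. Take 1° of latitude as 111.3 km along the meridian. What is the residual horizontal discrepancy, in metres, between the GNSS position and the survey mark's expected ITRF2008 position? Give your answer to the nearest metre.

40 m

Observed coordinate differences: Δφ = +0.00324°, Δλ = +0.00489°.
Converting to metres (1° lat = 111300 m, cos φ = 0.673192): observed ΔN = 360.6 m, observed ΔE = 366.4 m.
Subtracting the expected shift leaves a residual of 360.6 − (378) = -17.4 m north and 366.4 − (402) = -35.6 m east.
Residual distance = √((-17.4)² + (-35.6)²) = 39.6 m.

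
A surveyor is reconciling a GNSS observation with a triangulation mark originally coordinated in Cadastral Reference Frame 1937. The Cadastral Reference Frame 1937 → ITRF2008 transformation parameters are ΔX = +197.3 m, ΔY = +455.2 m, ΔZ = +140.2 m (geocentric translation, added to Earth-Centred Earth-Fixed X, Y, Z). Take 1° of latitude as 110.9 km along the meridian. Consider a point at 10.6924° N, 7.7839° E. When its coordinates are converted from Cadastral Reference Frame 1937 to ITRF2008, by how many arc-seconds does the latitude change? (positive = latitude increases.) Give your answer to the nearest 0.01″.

sin φ = 0.185536, cos φ = 0.982637, sin λ = 0.135437, cos λ = 0.990786.
North component: ΔN = −sin φ cos λ·ΔX − sin φ sin λ·ΔY + cos φ·ΔZ = −(0.185536)(0.990786)(197.3) − (0.185536)(0.135437)(455.2) + (0.982637)(140.2) = 90.06 m.
1° of latitude spans 110900 m, so Δφ = 90.06 / 110900 × 3600 = 2.923″.

Δφ = 2.92″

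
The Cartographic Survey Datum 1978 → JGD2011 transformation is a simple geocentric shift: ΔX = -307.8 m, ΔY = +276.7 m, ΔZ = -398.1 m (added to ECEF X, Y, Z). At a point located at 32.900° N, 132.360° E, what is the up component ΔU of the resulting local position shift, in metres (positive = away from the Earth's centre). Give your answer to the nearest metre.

At φ = 32.900°, λ = 132.360°: sin φ = 0.543174, cos φ = 0.839620, sin λ = 0.738926, cos λ = -0.673787.
ΔU = cos φ cos λ·ΔX + cos φ sin λ·ΔY + sin φ·ΔZ = (0.839620)(-0.673787)(-307.8) + (0.839620)(0.738926)(276.7) + (0.543174)(-398.1) = 129.56 m.

ΔU = 130 m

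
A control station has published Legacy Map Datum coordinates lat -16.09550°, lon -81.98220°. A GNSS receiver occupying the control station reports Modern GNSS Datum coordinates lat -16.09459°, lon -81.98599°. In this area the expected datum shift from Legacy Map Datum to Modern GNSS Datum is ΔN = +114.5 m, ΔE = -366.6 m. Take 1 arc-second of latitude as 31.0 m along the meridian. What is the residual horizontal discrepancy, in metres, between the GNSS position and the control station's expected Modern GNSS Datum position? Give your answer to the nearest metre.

42 m

Observed coordinate differences: Δφ = +0.00091°, Δλ = -0.00379°.
Converting to metres (1° lat = 111600 m, cos φ = 0.960801): observed ΔN = 101.6 m, observed ΔE = -406.4 m.
Subtracting the expected shift leaves a residual of 101.6 − (114.5) = -12.9 m north and -406.4 − (-366.6) = -39.8 m east.
Residual distance = √((-12.9)² + (-39.8)²) = 41.8 m.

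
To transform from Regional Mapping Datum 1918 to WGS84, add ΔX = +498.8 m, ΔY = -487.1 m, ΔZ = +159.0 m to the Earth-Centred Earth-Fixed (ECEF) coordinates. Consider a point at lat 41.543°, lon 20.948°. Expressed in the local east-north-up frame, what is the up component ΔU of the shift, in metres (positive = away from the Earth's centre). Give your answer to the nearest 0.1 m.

ΔU = 323.8 m

At φ = 41.543°, λ = 20.948°: sin φ = 0.663182, cos φ = 0.748458, sin λ = 0.357521, cos λ = 0.933905.
ΔU = cos φ cos λ·ΔX + cos φ sin λ·ΔY + sin φ·ΔZ = (0.748458)(0.933905)(498.8) + (0.748458)(0.357521)(-487.1) + (0.663182)(159.0) = 323.76 m.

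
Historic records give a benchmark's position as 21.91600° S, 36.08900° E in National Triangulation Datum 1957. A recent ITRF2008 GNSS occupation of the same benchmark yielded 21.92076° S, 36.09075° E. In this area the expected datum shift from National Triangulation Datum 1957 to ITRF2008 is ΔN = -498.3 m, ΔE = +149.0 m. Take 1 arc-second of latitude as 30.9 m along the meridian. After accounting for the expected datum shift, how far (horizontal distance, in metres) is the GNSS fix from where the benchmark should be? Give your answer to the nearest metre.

Observed coordinate differences: Δφ = -0.00476°, Δλ = +0.00175°.
Converting to metres (1° lat = 111240 m, cos φ = 0.927732): observed ΔN = -529.5 m, observed ΔE = 180.6 m.
Subtracting the expected shift leaves a residual of -529.5 − (-498.3) = -31.2 m north and 180.6 − (149.0) = 31.6 m east.
Residual distance = √((-31.2)² + 31.6²) = 44.4 m.

44 m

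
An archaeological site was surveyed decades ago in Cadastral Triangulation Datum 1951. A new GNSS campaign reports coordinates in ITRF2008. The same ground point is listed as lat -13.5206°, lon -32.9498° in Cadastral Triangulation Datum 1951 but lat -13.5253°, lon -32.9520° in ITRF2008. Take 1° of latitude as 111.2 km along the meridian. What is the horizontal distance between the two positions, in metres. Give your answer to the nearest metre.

Δφ = -13.5253° − -13.5206° = -0.0047°; Δλ = -32.9520° − -32.9498° = -0.0022°.
ΔN = Δφ × 111200 = -522.6 m; ΔE = Δλ × 111200 × cos(-13.5206°) = -0.0022 × 111200 × 0.972286 = -237.9 m.
Distance = √(ΔE² + ΔN²) = √((-237.9)² + (-522.6)²) = 574.2 m.

574 m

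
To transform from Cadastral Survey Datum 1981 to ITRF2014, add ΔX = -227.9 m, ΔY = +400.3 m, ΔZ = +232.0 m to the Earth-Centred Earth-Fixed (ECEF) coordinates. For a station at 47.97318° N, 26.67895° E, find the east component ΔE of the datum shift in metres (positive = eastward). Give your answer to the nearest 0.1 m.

ΔE = 460.0 m

At φ = 47.97318°, λ = 26.67895°: sin φ = 0.742832, cos φ = 0.669478, sin λ = 0.448991, cos λ = 0.893536.
ΔE = −sin λ·ΔX + cos λ·ΔY = −(0.448991)·(-227.9) + (0.893536)·(400.3) = 460.01 m.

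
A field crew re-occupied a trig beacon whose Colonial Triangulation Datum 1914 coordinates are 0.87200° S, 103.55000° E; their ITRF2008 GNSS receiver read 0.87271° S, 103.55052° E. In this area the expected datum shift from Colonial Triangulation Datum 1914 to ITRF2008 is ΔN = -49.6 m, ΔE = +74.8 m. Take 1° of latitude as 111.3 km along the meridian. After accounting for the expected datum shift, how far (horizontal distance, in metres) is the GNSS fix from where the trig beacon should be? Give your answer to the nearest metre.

Observed coordinate differences: Δφ = -0.00071°, Δλ = +0.00052°.
Converting to metres (1° lat = 111300 m, cos φ = 0.999884): observed ΔN = -79.0 m, observed ΔE = 57.9 m.
Subtracting the expected shift leaves a residual of -79.0 − (-49.6) = -29.4 m north and 57.9 − (74.8) = -16.9 m east.
Residual distance = √((-29.4)² + (-16.9)²) = 33.9 m.

34 m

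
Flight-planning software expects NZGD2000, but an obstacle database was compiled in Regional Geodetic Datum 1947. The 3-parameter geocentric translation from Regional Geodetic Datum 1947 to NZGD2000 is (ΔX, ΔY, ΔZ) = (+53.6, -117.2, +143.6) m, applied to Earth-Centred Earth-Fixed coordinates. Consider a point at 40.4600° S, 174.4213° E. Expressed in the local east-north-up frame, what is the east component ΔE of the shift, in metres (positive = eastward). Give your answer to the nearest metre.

ΔE = 111 m

The local east axis at (φ, λ) is (−sin λ, cos λ, 0), so ΔE = −sin(174.4213°)·53.6 + cos(174.4213°)·(-117.2) = 111.43 m.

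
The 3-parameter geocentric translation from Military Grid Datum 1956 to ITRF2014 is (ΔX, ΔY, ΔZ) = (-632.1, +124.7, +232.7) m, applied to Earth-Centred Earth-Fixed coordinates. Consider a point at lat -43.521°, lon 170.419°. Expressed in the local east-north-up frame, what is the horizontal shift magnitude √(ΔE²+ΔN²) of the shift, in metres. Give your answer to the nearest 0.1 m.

612.5 m

At φ = -43.521°, λ = 170.419°: sin φ = -0.688620, cos φ = 0.725122, sin λ = 0.166442, cos λ = -0.986051.
ΔE = −sin λ·ΔX + cos λ·ΔY = −(0.166442)·(-632.1) + (-0.986051)·(124.7) = -17.75 m.
ΔN = −sin φ cos λ·ΔX − sin φ sin λ·ΔY + cos φ·ΔZ = −(-0.688620)(-0.986051)(-632.1) − (-0.688620)(0.166442)(124.7) + (0.725122)(232.7) = 612.23 m.
Horizontal magnitude = √(ΔE² + ΔN²) = √((-17.75)² + 612.23²) = 612.49 m.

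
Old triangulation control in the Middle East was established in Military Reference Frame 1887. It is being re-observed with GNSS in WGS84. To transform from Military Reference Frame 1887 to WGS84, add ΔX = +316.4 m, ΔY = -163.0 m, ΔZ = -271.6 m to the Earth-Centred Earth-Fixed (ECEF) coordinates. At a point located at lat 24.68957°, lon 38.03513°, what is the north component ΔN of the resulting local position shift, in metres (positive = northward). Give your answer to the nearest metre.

ΔN = -309 m

The local north axis is (−sin φ cos λ, −sin φ sin λ, cos φ), giving ΔN = -104.094 + 41.950 − 246.771 = -308.92 m.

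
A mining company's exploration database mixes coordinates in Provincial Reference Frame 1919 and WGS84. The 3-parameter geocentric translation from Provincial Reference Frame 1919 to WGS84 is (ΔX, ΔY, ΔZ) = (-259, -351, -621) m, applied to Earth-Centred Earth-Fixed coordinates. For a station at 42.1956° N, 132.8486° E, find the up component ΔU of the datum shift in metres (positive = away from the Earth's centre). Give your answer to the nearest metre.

The local up (radial) axis is (cos φ cos λ, cos φ sin λ, sin φ), giving ΔU = 130.492 − 190.650 − 417.103 = -477.26 m.

ΔU = -477 m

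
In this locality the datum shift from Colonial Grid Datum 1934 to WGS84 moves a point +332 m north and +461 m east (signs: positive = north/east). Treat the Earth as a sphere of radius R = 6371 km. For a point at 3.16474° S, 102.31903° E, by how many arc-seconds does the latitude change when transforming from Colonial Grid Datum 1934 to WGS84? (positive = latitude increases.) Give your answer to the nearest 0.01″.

On a sphere of radius R, 1 rad of latitude = R, so Δφ = ΔN / R = 332.0 / 6371000 = 5.2111e-05 rad = 10.749″.

Δφ = 10.75″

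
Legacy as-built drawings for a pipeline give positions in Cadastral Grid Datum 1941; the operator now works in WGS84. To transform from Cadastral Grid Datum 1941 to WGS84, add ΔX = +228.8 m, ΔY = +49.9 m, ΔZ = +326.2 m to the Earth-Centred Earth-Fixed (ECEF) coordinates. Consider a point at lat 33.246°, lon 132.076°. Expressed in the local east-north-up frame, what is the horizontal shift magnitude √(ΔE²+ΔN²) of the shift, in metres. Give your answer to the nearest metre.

The local east axis at (φ, λ) is (−sin λ, cos λ, 0), so ΔE = −sin(132.076°)·228.8 + cos(132.076°)·49.9 = -203.27 m.
The local north axis is (−sin φ cos λ, −sin φ sin λ, cos φ), giving ΔN = 84.057 − 20.306 + 272.809 = 336.56 m.
Horizontal magnitude = √(ΔE² + ΔN²) = √((-203.27)² + 336.56²) = 393.18 m.

393 m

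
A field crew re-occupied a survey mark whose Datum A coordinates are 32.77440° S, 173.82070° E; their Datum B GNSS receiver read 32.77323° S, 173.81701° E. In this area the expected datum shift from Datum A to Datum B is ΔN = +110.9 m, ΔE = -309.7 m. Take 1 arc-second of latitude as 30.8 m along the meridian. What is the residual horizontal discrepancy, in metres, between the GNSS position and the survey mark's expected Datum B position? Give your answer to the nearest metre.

39 m

Observed coordinate differences: Δφ = +0.00117°, Δλ = -0.00369°.
Converting to metres (1° lat = 110880 m, cos φ = 0.840809): observed ΔN = 129.7 m, observed ΔE = -344.0 m.
Subtracting the expected shift leaves a residual of 129.7 − (110.9) = 18.8 m north and -344.0 − (-309.7) = -34.3 m east.
Residual distance = √(18.8² + (-34.3)²) = 39.1 m.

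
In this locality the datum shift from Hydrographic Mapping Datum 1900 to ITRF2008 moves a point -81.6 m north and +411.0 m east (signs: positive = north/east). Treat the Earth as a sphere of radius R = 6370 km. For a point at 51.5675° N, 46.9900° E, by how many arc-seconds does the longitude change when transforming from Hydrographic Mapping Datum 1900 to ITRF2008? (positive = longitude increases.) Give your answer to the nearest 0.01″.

At latitude 51.5675°, cos φ = 0.621592.
One radian of longitude at latitude φ spans R cos φ, so Δλ = ΔE / (R cos φ) = 411.0 / (6370000 × 0.621592) = 1.0380e-04 rad = 21.410″.

Δλ = 21.41″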